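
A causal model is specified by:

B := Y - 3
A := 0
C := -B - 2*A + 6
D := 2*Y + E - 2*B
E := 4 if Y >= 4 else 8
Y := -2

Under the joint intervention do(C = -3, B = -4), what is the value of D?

12

Setting C = -3, B = -4 by intervention discards those variables' equations.
E = 4 if Y >= 4 else 8  [with Y=-2]  = 8
D = 2*Y + E - 2*B  [with Y=-2, E=8, B=-4]  = 12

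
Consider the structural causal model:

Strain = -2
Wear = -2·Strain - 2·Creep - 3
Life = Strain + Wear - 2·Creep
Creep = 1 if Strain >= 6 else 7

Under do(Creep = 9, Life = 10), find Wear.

-17

The joint intervention fixes Creep = 9, Life = 10, removing each variable's own equation.
Wear = -2·Strain - 2·Creep - 3  [with Strain=-2, Creep=9]  = -17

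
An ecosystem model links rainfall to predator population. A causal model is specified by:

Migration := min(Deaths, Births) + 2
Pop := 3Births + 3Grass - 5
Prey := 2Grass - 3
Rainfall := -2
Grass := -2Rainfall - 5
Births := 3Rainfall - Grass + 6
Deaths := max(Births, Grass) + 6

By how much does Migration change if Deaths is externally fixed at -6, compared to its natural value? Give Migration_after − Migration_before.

-7

The intervention breaks the incoming arrows to Deaths: Deaths := max(Births, Grass) + 6 no longer applies, and Deaths = -6.
Grass = -2Rainfall - 5  [with Rainfall=-2]  = -1
Births = 3Rainfall - Grass + 6  [with Rainfall=-2, Grass=-1]  = 1
Migration = min(Deaths, Births) + 2  [with Deaths=-6, Births=1]  = -4
Without intervention: Grass = -2Rainfall - 5  [with Rainfall=-2]  = -1; Births = 3Rainfall - Grass + 6  [with Rainfall=-2, Grass=-1]  = 1; Deaths = max(Births, Grass) + 6  [with Births=1, Grass=-1]  = 7; Migration = min(Deaths, Births) + 2  [with Deaths=7, Births=1]  = 3.
Change = -4 − 3 = -7.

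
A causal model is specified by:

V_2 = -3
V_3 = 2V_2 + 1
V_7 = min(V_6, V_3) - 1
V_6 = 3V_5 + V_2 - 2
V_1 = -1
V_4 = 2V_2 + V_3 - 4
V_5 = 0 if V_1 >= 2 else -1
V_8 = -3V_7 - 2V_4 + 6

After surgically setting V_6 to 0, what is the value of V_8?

Intervening sets V_6 = 0 and removes its equation (V_6 = 3V_5 + V_2 - 2).
V_3 = 2V_2 + 1  [with V_2=-3]  = -5
V_4 = 2V_2 + V_3 - 4  [with V_2=-3, V_3=-5]  = -15
V_7 = min(V_6, V_3) - 1  [with V_6=0, V_3=-5]  = -6
V_8 = -3V_7 - 2V_4 + 6  [with V_7=-6, V_4=-15]  = 54

54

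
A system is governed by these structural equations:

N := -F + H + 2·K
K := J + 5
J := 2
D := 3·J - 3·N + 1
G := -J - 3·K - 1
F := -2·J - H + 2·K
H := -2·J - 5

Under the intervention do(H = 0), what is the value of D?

-5

Under do(H=0), the mechanism H := -2·J - 5 is discarded; H is fixed at 0.
K = J + 5  [with J=2]  = 7
F = -2·J - H + 2·K  [with J=2, H=0, K=7]  = 10
N = -F + H + 2·K  [with F=10, H=0, K=7]  = 4
D = 3·J - 3·N + 1  [with J=2, N=4]  = -5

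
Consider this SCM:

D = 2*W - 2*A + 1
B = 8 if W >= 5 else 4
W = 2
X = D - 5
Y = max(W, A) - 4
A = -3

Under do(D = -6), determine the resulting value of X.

-11

do(D=-6) replaces the equation D = 2*W - 2*A + 1 with the constant D = -6.
X = D - 5  [with D=-6]  = -11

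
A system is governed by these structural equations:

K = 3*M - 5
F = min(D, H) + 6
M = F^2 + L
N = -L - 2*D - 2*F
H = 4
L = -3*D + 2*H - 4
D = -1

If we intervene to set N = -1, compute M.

32

do(N=-1) replaces the equation N = -L - 2*D - 2*F with the constant N = -1.
Since M is not a descendant of the intervened variable, it is unaffected.
L = -3*D + 2*H - 4  [with D=-1, H=4]  = 7
F = min(D, H) + 6  [with D=-1, H=4]  = 5
M = F^2 + L  [with F=5, L=7]  = 32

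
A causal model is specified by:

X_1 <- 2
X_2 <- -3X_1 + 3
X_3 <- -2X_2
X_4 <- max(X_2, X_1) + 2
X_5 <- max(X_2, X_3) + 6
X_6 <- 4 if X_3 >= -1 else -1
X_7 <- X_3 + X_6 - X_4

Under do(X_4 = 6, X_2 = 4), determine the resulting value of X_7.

-15

Under do(X_4 = 6, X_2 = 4), each intervened variable's structural equation is replaced by its fixed value.
X_3 = -2X_2  [with X_2=4]  = -8
X_6 = 4 if X_3 >= -1 else -1  [with X_3=-8]  = -1
X_7 = X_3 + X_6 - X_4  [with X_3=-8, X_6=-1, X_4=6]  = -15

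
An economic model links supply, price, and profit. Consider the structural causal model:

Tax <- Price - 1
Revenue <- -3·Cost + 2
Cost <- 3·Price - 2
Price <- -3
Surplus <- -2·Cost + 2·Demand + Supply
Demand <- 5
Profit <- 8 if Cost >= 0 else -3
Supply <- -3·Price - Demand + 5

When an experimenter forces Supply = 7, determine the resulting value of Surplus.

39

The intervention breaks the incoming arrows to Supply: Supply <- -3·Price - Demand + 5 no longer applies, and Supply = 7.
Cost = 3·Price - 2  [with Price=-3]  = -11
Surplus = -2·Cost + 2·Demand + Supply  [with Cost=-11, Demand=5, Supply=7]  = 39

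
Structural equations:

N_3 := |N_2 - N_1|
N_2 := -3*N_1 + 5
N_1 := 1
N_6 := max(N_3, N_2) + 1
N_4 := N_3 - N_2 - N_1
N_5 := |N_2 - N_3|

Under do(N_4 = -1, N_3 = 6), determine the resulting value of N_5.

4

The joint intervention fixes N_4 = -1, N_3 = 6, removing each variable's own equation.
N_2 = -3*N_1 + 5  [with N_1=1]  = 2
N_5 = |N_2 - N_3|  [with N_2=2, N_3=6]  = 4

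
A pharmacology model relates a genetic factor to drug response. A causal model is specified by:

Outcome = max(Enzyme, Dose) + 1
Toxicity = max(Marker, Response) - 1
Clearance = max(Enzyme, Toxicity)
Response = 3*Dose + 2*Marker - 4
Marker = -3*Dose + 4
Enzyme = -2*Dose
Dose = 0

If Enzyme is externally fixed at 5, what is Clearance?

Under do(Enzyme=5), the mechanism Enzyme = -2*Dose is discarded; Enzyme is fixed at 5.
Marker = -3*Dose + 4  [with Dose=0]  = 4
Response = 3*Dose + 2*Marker - 4  [with Dose=0, Marker=4]  = 4
Toxicity = max(Marker, Response) - 1  [with Marker=4, Response=4]  = 3
Clearance = max(Enzyme, Toxicity)  [with Enzyme=5, Toxicity=3]  = 5

5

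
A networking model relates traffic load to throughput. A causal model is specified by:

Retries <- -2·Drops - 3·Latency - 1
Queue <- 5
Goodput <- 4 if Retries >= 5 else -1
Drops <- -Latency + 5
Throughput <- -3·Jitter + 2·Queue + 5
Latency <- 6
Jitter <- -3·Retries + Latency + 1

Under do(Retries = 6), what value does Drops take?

-1

Under do(Retries=6), the mechanism Retries <- -2·Drops - 3·Latency - 1 is discarded; Retries is fixed at 6.
Since Drops is not a descendant of the intervened variable, it is unaffected.
Drops = -Latency + 5  [with Latency=6]  = -1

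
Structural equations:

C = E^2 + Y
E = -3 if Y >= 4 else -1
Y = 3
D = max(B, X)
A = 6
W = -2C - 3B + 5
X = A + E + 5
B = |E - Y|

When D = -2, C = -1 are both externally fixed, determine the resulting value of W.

-5

Under do(D = -2, C = -1), each intervened variable's structural equation is replaced by its fixed value.
E = -3 if Y >= 4 else -1  [with Y=3]  = -1
B = |E - Y|  [with E=-1, Y=3]  = 4
W = -2C - 3B + 5  [with C=-1, B=4]  = -5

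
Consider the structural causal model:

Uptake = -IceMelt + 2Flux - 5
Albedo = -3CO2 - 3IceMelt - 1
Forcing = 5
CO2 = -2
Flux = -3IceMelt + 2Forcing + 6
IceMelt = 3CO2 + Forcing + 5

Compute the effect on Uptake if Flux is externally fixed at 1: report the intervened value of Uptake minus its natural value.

-6

The intervention breaks the incoming arrows to Flux: Flux = -3IceMelt + 2Forcing + 6 no longer applies, and Flux = 1.
IceMelt = 3CO2 + Forcing + 5  [with CO2=-2, Forcing=5]  = 4
Uptake = -IceMelt + 2Flux - 5  [with IceMelt=4, Flux=1]  = -7
Without intervention: IceMelt = 3CO2 + Forcing + 5  [with CO2=-2, Forcing=5]  = 4; Flux = -3IceMelt + 2Forcing + 6  [with IceMelt=4, Forcing=5]  = 4; Uptake = -IceMelt + 2Flux - 5  [with IceMelt=4, Flux=4]  = -1.
Change = -7 − (-1) = -6.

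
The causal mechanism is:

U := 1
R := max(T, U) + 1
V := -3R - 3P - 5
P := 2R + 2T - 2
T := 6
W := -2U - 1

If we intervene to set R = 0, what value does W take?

The intervention breaks the incoming arrows to R: R := max(T, U) + 1 no longer applies, and R = 0.
W is not downstream of the intervention, so its value is determined by the original equations.
W = -2U - 1  [with U=1]  = -3

-3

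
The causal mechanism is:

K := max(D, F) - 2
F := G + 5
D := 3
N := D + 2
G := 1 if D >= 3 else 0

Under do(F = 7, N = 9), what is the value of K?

The joint intervention fixes F = 7, N = 9, removing each variable's own equation.
K = max(D, F) - 2  [with D=3, F=7]  = 5

5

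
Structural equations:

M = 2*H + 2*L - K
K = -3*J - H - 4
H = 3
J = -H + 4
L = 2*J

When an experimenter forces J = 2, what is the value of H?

3

Under do(J=2), the mechanism J = -H + 4 is discarded; J is fixed at 2.
H is not downstream of the intervention, so its value is determined by the original equations.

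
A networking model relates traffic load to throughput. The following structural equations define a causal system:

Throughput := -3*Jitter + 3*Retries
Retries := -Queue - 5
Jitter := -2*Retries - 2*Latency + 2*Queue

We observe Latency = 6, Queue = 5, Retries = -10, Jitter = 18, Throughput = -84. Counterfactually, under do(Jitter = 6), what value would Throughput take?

-48

Intervening sets Jitter = 6 and removes its equation (Jitter := -2*Retries - 2*Latency + 2*Queue).
Retries = -Queue - 5  [with Queue=5]  = -10
Throughput = -3*Jitter + 3*Retries  [with Jitter=6, Retries=-10]  = -48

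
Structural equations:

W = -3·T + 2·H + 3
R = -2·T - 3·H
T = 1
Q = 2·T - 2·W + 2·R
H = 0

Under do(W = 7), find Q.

-16

do(W=7) replaces the equation W = -3·T + 2·H + 3 with the constant W = 7.
R = -2·T - 3·H  [with T=1, H=0]  = -2
Q = 2·T - 2·W + 2·R  [with T=1, W=7, R=-2]  = -16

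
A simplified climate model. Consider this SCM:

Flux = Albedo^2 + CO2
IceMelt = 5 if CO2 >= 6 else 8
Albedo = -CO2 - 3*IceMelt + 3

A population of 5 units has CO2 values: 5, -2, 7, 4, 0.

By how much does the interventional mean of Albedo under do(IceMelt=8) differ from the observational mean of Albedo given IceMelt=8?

The intervention sets IceMelt=8 in all 5 units regardless of CO2. Recomputing Albedo per unit gives -26, -19, -28, -25, -21; average -23.8.
Conditioning on IceMelt=8 selects the 4 unit(s) with CO2 ∈ {5, -2, 4, 0}. Their Albedo values: -26, -19, -25, -21. Mean = -22.75.
Difference = -23.8 − (-22.75) = -1.05.

-1.05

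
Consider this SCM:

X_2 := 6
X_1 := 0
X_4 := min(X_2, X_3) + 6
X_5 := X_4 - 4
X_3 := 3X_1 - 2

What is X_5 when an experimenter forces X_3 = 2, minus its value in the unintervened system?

4

do(X_3=2) replaces the equation X_3 := 3X_1 - 2 with the constant X_3 = 2.
X_4 = min(X_2, X_3) + 6  [with X_2=6, X_3=2]  = 8
X_5 = X_4 - 4  [with X_4=8]  = 4
Without intervention: X_3 = 3X_1 - 2  [with X_1=0]  = -2; X_4 = min(X_2, X_3) + 6  [with X_2=6, X_3=-2]  = 4; X_5 = X_4 - 4  [with X_4=4]  = 0.
Change = 4 − 0 = 4.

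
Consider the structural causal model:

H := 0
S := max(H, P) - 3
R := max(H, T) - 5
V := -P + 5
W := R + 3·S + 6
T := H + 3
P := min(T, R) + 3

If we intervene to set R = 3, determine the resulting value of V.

The intervention breaks the incoming arrows to R: R := max(H, T) - 5 no longer applies, and R = 3.
T = H + 3  [with H=0]  = 3
P = min(T, R) + 3  [with T=3, R=3]  = 6
V = -P + 5  [with P=6]  = -1

-1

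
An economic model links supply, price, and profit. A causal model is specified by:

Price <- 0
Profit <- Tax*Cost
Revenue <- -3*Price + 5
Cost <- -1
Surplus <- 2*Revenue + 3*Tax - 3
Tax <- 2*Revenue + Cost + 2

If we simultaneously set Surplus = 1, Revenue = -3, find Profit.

Under do(Surplus = 1, Revenue = -3), each intervened variable's structural equation is replaced by its fixed value.
Tax = 2*Revenue + Cost + 2  [with Revenue=-3, Cost=-1]  = -5
Profit = Tax*Cost  [with Tax=-5, Cost=-1]  = 5

5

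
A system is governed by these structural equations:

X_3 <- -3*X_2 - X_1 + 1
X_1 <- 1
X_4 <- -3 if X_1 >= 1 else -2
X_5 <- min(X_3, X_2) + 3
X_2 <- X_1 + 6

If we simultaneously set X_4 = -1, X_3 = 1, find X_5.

The joint intervention fixes X_4 = -1, X_3 = 1, removing each variable's own equation.
X_2 = X_1 + 6  [with X_1=1]  = 7
X_5 = min(X_3, X_2) + 3  [with X_3=1, X_2=7]  = 4

4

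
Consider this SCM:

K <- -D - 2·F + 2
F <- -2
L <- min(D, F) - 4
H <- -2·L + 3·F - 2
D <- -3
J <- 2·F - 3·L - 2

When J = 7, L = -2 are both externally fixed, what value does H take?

The joint intervention fixes J = 7, L = -2, removing each variable's own equation.
H = -2·L + 3·F - 2  [with L=-2, F=-2]  = -4

-4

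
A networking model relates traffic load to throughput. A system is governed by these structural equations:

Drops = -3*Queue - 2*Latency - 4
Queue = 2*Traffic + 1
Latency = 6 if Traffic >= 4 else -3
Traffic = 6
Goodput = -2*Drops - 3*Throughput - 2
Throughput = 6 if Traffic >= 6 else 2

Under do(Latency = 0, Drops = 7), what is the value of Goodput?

The joint intervention fixes Latency = 0, Drops = 7, removing each variable's own equation.
Throughput = 6 if Traffic >= 6 else 2  [with Traffic=6]  = 6
Goodput = -2*Drops - 3*Throughput - 2  [with Drops=7, Throughput=6]  = -34

-34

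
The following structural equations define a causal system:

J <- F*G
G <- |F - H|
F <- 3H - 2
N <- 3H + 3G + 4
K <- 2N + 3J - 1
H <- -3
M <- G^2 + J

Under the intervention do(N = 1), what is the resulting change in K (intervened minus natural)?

-36

The intervention breaks the incoming arrows to N: N <- 3H + 3G + 4 no longer applies, and N = 1.
F = 3H - 2  [with H=-3]  = -11
G = |F - H|  [with F=-11, H=-3]  = 8
J = F*G  [with F=-11, G=8]  = -88
K = 2N + 3J - 1  [with N=1, J=-88]  = -263
Without intervention: F = 3H - 2  [with H=-3]  = -11; G = |F - H|  [with F=-11, H=-3]  = 8; N = 3H + 3G + 4  [with H=-3, G=8]  = 19; J = F*G  [with F=-11, G=8]  = -88; K = 2N + 3J - 1  [with N=19, J=-88]  = -227.
Change = -263 − (-227) = -36.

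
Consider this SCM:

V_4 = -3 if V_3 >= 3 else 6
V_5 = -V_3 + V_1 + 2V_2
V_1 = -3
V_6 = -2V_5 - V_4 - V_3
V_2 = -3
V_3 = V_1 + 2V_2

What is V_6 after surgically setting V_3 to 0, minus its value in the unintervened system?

The intervention breaks the incoming arrows to V_3: V_3 = V_1 + 2V_2 no longer applies, and V_3 = 0.
V_4 = -3 if V_3 >= 3 else 6  [with V_3=0]  = 6
V_5 = -V_3 + V_1 + 2V_2  [with V_3=0, V_1=-3, V_2=-3]  = -9
V_6 = -2V_5 - V_4 - V_3  [with V_5=-9, V_4=6, V_3=0]  = 12
Without intervention: V_3 = V_1 + 2V_2  [with V_1=-3, V_2=-3]  = -9; V_4 = -3 if V_3 >= 3 else 6  [with V_3=-9]  = 6; V_5 = -V_3 + V_1 + 2V_2  [with V_3=-9, V_1=-3, V_2=-3]  = 0; V_6 = -2V_5 - V_4 - V_3  [with V_5=0, V_4=6, V_3=-9]  = 3.
Change = 12 − 3 = 9.

9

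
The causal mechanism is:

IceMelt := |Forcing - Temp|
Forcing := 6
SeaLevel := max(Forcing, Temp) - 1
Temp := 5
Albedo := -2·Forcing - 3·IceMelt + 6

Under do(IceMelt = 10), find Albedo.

-36

The intervention breaks the incoming arrows to IceMelt: IceMelt := |Forcing - Temp| no longer applies, and IceMelt = 10.
Albedo = -2·Forcing - 3·IceMelt + 6  [with Forcing=6, IceMelt=10]  = -36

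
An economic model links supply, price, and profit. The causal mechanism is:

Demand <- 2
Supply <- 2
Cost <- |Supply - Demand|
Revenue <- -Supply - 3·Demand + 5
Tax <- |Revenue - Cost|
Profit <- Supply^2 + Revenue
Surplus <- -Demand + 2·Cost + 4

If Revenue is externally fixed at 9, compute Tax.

9

Intervening sets Revenue = 9 and removes its equation (Revenue <- -Supply - 3·Demand + 5).
Cost = |Supply - Demand|  [with Supply=2, Demand=2]  = 0
Tax = |Revenue - Cost|  [with Revenue=9, Cost=0]  = 9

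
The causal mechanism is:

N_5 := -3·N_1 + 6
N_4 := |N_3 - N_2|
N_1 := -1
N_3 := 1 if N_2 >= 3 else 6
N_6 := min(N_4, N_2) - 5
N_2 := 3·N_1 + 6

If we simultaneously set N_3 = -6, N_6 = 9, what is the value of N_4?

9

Setting N_3 = -6, N_6 = 9 by intervention discards those variables' equations.
N_2 = 3·N_1 + 6  [with N_1=-1]  = 3
N_4 = |N_3 - N_2|  [with N_3=-6, N_2=3]  = 9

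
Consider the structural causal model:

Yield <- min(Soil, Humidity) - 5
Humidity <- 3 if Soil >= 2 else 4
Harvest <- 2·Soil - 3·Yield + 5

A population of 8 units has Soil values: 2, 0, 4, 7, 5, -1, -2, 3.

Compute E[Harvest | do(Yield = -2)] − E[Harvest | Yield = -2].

Under do(Yield=-2), Yield's equation is replaced by Yield=-2 for every unit. Per-unit Harvest: 15, 11, 19, 25, 21, 9, 7, 17. Mean = 15.5.
E[Harvest|Yield=-2] averages over only the 4 units with Yield=-2 (Soil = 4, 7, 5, 3): Harvest = 19, 25, 21, 17, mean 20.5.
Difference = 15.5 − 20.5 = -5.

-5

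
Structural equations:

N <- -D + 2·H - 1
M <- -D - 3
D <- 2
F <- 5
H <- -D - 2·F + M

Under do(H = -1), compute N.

-5

Intervening sets H = -1 and removes its equation (H <- -D - 2·F + M).
N = -D + 2·H - 1  [with D=2, H=-1]  = -5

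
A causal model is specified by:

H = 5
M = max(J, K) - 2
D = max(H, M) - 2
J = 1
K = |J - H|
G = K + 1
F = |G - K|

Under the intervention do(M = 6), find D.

4

Under do(M=6), the mechanism M = max(J, K) - 2 is discarded; M is fixed at 6.
D = max(H, M) - 2  [with H=5, M=6]  = 4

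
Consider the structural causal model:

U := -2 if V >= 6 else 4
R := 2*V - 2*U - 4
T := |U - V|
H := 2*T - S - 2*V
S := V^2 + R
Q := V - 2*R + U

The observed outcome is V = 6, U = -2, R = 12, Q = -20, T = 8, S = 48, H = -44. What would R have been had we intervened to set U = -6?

20

The intervention breaks the incoming arrows to U: U := -2 if V >= 6 else 4 no longer applies, and U = -6.
R = 2*V - 2*U - 4  [with V=6, U=-6]  = 20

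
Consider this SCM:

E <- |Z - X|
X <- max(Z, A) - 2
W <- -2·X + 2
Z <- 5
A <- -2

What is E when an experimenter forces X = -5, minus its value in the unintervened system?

8

The intervention breaks the incoming arrows to X: X <- max(Z, A) - 2 no longer applies, and X = -5.
E = |Z - X|  [with Z=5, X=-5]  = 10
Without intervention: X = max(Z, A) - 2  [with Z=5, A=-2]  = 3; E = |Z - X|  [with Z=5, X=3]  = 2.
Change = 10 − 2 = 8.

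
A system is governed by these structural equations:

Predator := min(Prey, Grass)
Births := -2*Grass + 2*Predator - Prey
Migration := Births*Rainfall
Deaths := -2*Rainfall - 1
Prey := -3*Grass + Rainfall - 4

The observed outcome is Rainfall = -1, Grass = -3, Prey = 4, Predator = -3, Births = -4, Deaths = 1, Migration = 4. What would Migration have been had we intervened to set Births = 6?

Under do(Births=6), the mechanism Births := -2*Grass + 2*Predator - Prey is discarded; Births is fixed at 6.
Migration = Births*Rainfall  [with Births=6, Rainfall=-1]  = -6

-6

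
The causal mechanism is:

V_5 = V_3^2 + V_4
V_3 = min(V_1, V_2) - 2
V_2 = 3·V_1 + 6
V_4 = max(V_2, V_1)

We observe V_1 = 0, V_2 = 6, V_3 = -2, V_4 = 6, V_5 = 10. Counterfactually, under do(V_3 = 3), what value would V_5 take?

do(V_3=3) replaces the equation V_3 = min(V_1, V_2) - 2 with the constant V_3 = 3.
V_2 = 3·V_1 + 6  [with V_1=0]  = 6
V_4 = max(V_2, V_1)  [with V_2=6, V_1=0]  = 6
V_5 = V_3^2 + V_4  [with V_3=3, V_4=6]  = 15

15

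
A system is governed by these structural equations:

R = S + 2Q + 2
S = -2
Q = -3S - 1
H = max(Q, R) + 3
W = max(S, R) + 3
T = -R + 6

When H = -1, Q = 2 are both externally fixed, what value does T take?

2

The joint intervention fixes H = -1, Q = 2, removing each variable's own equation.
R = S + 2Q + 2  [with S=-2, Q=2]  = 4
T = -R + 6  [with R=4]  = 2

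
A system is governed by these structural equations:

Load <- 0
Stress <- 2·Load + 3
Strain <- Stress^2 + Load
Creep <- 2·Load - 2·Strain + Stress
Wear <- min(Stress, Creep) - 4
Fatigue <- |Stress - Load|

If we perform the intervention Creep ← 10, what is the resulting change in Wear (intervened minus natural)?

18

Intervening sets Creep = 10 and removes its equation (Creep <- 2·Load - 2·Strain + Stress).
Stress = 2·Load + 3  [with Load=0]  = 3
Wear = min(Stress, Creep) - 4  [with Stress=3, Creep=10]  = -1
Without intervention: Stress = 2·Load + 3  [with Load=0]  = 3; Strain = Stress^2 + Load  [with Stress=3, Load=0]  = 9; Creep = 2·Load - 2·Strain + Stress  [with Load=0, Strain=9, Stress=3]  = -15; Wear = min(Stress, Creep) - 4  [with Stress=3, Creep=-15]  = -19.
Change = -1 − (-19) = 18.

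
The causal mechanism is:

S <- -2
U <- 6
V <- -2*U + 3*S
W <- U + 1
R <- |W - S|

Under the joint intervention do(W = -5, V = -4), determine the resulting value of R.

3

The joint intervention fixes W = -5, V = -4, removing each variable's own equation.
R = |W - S|  [with W=-5, S=-2]  = 3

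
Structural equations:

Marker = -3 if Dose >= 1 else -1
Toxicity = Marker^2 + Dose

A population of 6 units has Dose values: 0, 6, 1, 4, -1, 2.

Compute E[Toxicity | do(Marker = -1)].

3

Every unit gets Marker=-1 under the intervention. Toxicity values become 1, 7, 2, 5, 0, 3; E[Toxicity|do(Marker=-1)] = 3.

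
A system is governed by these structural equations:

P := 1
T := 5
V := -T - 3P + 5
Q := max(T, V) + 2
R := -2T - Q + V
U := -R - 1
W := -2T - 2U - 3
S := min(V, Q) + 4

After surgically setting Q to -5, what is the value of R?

Intervening sets Q = -5 and removes its equation (Q := max(T, V) + 2).
V = -T - 3P + 5  [with T=5, P=1]  = -3
R = -2T - Q + V  [with T=5, Q=-5, V=-3]  = -8

-8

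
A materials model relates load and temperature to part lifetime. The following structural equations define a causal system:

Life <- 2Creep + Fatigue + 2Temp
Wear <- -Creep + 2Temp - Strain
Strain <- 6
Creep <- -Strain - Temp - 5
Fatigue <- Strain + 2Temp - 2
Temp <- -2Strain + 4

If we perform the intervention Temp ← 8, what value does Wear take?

29

Under do(Temp=8), the mechanism Temp <- -2Strain + 4 is discarded; Temp is fixed at 8.
Creep = -Strain - Temp - 5  [with Strain=6, Temp=8]  = -19
Wear = -Creep + 2Temp - Strain  [with Creep=-19, Temp=8, Strain=6]  = 29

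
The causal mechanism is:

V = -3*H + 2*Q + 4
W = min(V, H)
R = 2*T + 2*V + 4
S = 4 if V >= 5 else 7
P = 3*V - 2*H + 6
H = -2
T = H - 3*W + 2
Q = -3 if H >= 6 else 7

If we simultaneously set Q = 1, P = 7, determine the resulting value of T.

The joint intervention fixes Q = 1, P = 7, removing each variable's own equation.
V = -3*H + 2*Q + 4  [with H=-2, Q=1]  = 12
W = min(V, H)  [with V=12, H=-2]  = -2
T = H - 3*W + 2  [with H=-2, W=-2]  = 6

6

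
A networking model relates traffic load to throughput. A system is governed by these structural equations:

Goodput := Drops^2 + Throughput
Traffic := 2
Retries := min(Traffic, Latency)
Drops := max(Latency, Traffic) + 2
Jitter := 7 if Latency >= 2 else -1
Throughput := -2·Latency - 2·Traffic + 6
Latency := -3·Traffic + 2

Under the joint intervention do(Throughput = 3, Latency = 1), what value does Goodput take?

Setting Throughput = 3, Latency = 1 by intervention discards those variables' equations.
Drops = max(Latency, Traffic) + 2  [with Latency=1, Traffic=2]  = 4
Goodput = Drops^2 + Throughput  [with Drops=4, Throughput=3]  = 19

19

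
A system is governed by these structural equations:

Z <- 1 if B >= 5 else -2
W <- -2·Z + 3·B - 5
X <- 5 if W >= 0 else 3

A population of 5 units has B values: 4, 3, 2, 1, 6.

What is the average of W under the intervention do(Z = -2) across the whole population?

8.6

Every unit gets Z=-2 under the intervention. W values become 11, 8, 5, 2, 17; E[W|do(Z=-2)] = 8.6.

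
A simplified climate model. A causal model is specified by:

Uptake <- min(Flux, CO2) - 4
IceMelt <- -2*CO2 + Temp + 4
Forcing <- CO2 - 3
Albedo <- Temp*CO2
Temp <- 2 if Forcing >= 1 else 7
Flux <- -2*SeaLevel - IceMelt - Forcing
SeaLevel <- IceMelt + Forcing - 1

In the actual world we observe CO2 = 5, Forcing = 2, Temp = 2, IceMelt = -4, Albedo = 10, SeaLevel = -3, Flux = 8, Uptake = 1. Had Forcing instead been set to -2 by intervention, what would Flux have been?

5

Under do(Forcing=-2), the mechanism Forcing <- CO2 - 3 is discarded; Forcing is fixed at -2.
Temp = 2 if Forcing >= 1 else 7  [with Forcing=-2]  = 7
IceMelt = -2*CO2 + Temp + 4  [with CO2=5, Temp=7]  = 1
SeaLevel = IceMelt + Forcing - 1  [with IceMelt=1, Forcing=-2]  = -2
Flux = -2*SeaLevel - IceMelt - Forcing  [with SeaLevel=-2, IceMelt=1, Forcing=-2]  = 5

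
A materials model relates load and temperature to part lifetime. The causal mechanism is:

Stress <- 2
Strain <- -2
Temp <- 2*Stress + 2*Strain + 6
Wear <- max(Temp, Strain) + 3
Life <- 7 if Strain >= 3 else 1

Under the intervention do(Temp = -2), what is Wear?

The intervention breaks the incoming arrows to Temp: Temp <- 2*Stress + 2*Strain + 6 no longer applies, and Temp = -2.
Wear = max(Temp, Strain) + 3  [with Temp=-2, Strain=-2]  = 1

1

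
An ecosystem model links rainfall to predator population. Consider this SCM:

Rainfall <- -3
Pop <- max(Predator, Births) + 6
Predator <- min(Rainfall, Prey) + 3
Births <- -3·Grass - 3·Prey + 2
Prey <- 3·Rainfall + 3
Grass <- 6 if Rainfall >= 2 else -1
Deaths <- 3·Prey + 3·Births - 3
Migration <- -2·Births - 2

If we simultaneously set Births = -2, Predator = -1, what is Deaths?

-27

Setting Births = -2, Predator = -1 by intervention discards those variables' equations.
Prey = 3·Rainfall + 3  [with Rainfall=-3]  = -6
Deaths = 3·Prey + 3·Births - 3  [with Prey=-6, Births=-2]  = -27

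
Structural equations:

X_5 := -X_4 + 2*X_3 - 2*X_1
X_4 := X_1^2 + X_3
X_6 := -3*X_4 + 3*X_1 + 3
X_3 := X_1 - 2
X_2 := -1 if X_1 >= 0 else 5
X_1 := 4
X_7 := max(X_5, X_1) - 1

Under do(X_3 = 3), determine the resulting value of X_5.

do(X_3=3) replaces the equation X_3 := X_1 - 2 with the constant X_3 = 3.
X_4 = X_1^2 + X_3  [with X_1=4, X_3=3]  = 19
X_5 = -X_4 + 2*X_3 - 2*X_1  [with X_4=19, X_3=3, X_1=4]  = -21

-21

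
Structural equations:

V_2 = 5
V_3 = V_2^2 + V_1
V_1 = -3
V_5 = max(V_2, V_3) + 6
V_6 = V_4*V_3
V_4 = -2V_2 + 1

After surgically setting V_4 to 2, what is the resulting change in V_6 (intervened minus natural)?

Under do(V_4=2), the mechanism V_4 = -2V_2 + 1 is discarded; V_4 is fixed at 2.
V_3 = V_2^2 + V_1  [with V_2=5, V_1=-3]  = 22
V_6 = V_4*V_3  [with V_4=2, V_3=22]  = 44
Without intervention: V_3 = V_2^2 + V_1  [with V_2=5, V_1=-3]  = 22; V_4 = -2V_2 + 1  [with V_2=5]  = -9; V_6 = V_4*V_3  [with V_4=-9, V_3=22]  = -198.
Change = 44 − (-198) = 242.

242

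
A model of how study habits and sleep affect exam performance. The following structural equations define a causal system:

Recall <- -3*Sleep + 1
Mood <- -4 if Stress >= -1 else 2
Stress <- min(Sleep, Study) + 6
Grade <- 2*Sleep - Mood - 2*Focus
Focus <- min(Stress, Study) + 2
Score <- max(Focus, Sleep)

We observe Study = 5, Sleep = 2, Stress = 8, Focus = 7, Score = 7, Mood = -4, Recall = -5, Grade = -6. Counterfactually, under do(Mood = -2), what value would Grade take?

-8

Intervening sets Mood = -2 and removes its equation (Mood <- -4 if Stress >= -1 else 2).
Stress = min(Sleep, Study) + 6  [with Sleep=2, Study=5]  = 8
Focus = min(Stress, Study) + 2  [with Stress=8, Study=5]  = 7
Grade = 2*Sleep - Mood - 2*Focus  [with Sleep=2, Mood=-2, Focus=7]  = -8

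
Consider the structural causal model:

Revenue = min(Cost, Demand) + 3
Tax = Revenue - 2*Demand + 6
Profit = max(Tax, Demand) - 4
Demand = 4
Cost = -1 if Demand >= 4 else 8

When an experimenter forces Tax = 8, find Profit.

4

Intervening sets Tax = 8 and removes its equation (Tax = Revenue - 2*Demand + 6).
Profit = max(Tax, Demand) - 4  [with Tax=8, Demand=4]  = 4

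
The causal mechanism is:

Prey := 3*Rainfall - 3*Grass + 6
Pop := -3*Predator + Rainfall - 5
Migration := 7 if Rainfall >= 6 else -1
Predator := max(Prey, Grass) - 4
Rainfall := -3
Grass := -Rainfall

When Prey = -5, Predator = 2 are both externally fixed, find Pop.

-14

Setting Prey = -5, Predator = 2 by intervention discards those variables' equations.
Pop = -3*Predator + Rainfall - 5  [with Predator=2, Rainfall=-3]  = -14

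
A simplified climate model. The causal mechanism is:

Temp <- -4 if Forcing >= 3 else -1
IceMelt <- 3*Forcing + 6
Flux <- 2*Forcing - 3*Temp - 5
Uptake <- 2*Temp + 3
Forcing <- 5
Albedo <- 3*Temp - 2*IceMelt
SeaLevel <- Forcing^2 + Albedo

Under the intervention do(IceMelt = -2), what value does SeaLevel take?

do(IceMelt=-2) replaces the equation IceMelt <- 3*Forcing + 6 with the constant IceMelt = -2.
Temp = -4 if Forcing >= 3 else -1  [with Forcing=5]  = -4
Albedo = 3*Temp - 2*IceMelt  [with Temp=-4, IceMelt=-2]  = -8
SeaLevel = Forcing^2 + Albedo  [with Forcing=5, Albedo=-8]  = 17

17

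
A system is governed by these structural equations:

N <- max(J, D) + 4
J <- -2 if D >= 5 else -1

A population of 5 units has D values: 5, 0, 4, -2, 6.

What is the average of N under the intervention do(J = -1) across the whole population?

The intervention sets J=-1 in all 5 units regardless of D. Recomputing N per unit gives 9, 4, 8, 3, 10; average 6.8.

6.8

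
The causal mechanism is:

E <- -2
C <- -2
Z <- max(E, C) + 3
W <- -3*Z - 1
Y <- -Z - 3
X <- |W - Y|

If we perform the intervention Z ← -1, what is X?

4

The intervention breaks the incoming arrows to Z: Z <- max(E, C) + 3 no longer applies, and Z = -1.
W = -3*Z - 1  [with Z=-1]  = 2
Y = -Z - 3  [with Z=-1]  = -2
X = |W - Y|  [with W=2, Y=-2]  = 4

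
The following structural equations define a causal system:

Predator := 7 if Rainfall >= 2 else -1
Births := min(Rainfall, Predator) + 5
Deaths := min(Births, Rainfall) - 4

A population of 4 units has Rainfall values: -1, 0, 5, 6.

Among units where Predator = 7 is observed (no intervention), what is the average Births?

Observing Predator=7 restricts to units where Predator's equation naturally yields 7: Rainfall ∈ {5, 6}. In that subpopulation Births = 10, 11, mean 10.5.

10.5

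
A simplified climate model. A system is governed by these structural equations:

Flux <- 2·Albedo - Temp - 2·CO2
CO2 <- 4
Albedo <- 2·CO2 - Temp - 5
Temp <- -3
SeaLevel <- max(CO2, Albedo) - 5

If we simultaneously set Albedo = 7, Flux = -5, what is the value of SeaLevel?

2

The joint intervention fixes Albedo = 7, Flux = -5, removing each variable's own equation.
SeaLevel = max(CO2, Albedo) - 5  [with CO2=4, Albedo=7]  = 2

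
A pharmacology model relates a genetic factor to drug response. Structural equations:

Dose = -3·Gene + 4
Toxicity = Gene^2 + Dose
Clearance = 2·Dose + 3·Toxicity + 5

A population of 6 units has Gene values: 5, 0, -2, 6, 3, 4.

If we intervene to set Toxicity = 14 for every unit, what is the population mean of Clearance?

Under do(Toxicity=14), Toxicity's equation is replaced by Toxicity=14 for every unit. Per-unit Clearance: 25, 55, 67, 19, 37, 31. Mean = 39.

39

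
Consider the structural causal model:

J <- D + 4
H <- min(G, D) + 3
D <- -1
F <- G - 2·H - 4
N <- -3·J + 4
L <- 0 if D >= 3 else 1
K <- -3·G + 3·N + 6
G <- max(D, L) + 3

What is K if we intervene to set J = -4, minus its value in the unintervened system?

63

The intervention breaks the incoming arrows to J: J <- D + 4 no longer applies, and J = -4.
L = 0 if D >= 3 else 1  [with D=-1]  = 1
G = max(D, L) + 3  [with D=-1, L=1]  = 4
N = -3·J + 4  [with J=-4]  = 16
K = -3·G + 3·N + 6  [with G=4, N=16]  = 42
Without intervention: L = 0 if D >= 3 else 1  [with D=-1]  = 1; G = max(D, L) + 3  [with D=-1, L=1]  = 4; J = D + 4  [with D=-1]  = 3; N = -3·J + 4  [with J=3]  = -5; K = -3·G + 3·N + 6  [with G=4, N=-5]  = -21.
Change = 42 − (-21) = 63.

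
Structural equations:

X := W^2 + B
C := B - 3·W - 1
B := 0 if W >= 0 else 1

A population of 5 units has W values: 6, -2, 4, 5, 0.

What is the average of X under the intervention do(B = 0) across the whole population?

16.2

The intervention sets B=0 in all 5 units regardless of W. Recomputing X per unit gives 36, 4, 16, 25, 0; average 16.2.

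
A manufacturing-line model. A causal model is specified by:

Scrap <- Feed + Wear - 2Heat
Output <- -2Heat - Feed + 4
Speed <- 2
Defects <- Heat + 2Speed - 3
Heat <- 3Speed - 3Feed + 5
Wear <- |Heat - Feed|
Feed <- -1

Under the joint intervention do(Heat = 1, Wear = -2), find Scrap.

Setting Heat = 1, Wear = -2 by intervention discards those variables' equations.
Scrap = Feed + Wear - 2Heat  [with Feed=-1, Wear=-2, Heat=1]  = -5

-5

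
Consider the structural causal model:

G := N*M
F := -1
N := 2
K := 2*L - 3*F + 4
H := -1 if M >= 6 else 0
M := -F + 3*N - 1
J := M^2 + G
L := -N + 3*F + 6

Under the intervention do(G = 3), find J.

Intervening sets G = 3 and removes its equation (G := N*M).
M = -F + 3*N - 1  [with F=-1, N=2]  = 6
J = M^2 + G  [with M=6, G=3]  = 39

39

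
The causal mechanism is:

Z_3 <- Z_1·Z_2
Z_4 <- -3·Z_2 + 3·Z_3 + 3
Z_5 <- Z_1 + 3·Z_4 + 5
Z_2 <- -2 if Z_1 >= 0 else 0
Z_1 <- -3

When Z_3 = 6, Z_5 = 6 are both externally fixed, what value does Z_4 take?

21

The joint intervention fixes Z_3 = 6, Z_5 = 6, removing each variable's own equation.
Z_2 = -2 if Z_1 >= 0 else 0  [with Z_1=-3]  = 0
Z_4 = -3·Z_2 + 3·Z_3 + 3  [with Z_2=0, Z_3=6]  = 21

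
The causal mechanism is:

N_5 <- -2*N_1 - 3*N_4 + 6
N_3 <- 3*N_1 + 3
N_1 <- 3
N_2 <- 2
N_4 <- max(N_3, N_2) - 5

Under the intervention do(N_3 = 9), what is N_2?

2

Under do(N_3=9), the mechanism N_3 <- 3*N_1 + 3 is discarded; N_3 is fixed at 9.
Since N_2 is not a descendant of the intervened variable, it is unaffected.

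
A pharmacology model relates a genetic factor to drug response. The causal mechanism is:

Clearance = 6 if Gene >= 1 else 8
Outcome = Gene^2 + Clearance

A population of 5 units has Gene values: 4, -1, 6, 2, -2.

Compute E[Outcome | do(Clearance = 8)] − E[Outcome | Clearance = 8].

The intervention sets Clearance=8 in all 5 units regardless of Gene. Recomputing Outcome per unit gives 24, 9, 44, 12, 12; average 20.2.
E[Outcome|Clearance=8] averages over only the 2 units with Clearance=8 (Gene = -1, -2): Outcome = 9, 12, mean 10.5.
Difference = 20.2 − 10.5 = 9.7.

9.7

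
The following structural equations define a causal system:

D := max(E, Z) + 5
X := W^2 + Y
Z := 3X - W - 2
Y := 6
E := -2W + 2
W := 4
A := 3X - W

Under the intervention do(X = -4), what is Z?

The intervention breaks the incoming arrows to X: X := W^2 + Y no longer applies, and X = -4.
Z = 3X - W - 2  [with X=-4, W=4]  = -18

-18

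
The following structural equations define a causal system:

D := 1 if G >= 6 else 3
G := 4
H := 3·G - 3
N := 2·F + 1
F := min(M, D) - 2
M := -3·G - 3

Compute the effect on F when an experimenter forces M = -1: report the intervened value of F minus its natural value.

Intervening sets M = -1 and removes its equation (M := -3·G - 3).
D = 1 if G >= 6 else 3  [with G=4]  = 3
F = min(M, D) - 2  [with M=-1, D=3]  = -3
Without intervention: D = 1 if G >= 6 else 3  [with G=4]  = 3; M = -3·G - 3  [with G=4]  = -15; F = min(M, D) - 2  [with M=-15, D=3]  = -17.
Change = -3 − (-17) = 14.

14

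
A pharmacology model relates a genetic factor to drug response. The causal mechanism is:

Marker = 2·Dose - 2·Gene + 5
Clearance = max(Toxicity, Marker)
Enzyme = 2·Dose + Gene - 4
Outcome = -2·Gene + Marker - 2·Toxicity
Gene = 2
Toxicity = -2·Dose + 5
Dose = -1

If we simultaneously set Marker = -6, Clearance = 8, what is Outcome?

-24

Setting Marker = -6, Clearance = 8 by intervention discards those variables' equations.
Toxicity = -2·Dose + 5  [with Dose=-1]  = 7
Outcome = -2·Gene + Marker - 2·Toxicity  [with Gene=2, Marker=-6, Toxicity=7]  = -24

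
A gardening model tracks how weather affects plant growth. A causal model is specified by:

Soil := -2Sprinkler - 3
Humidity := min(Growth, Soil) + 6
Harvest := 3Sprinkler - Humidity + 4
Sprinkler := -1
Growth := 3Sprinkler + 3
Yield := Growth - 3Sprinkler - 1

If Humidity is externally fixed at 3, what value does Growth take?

0

Under do(Humidity=3), the mechanism Humidity := min(Growth, Soil) + 6 is discarded; Humidity is fixed at 3.
Since Growth is not a descendant of the intervened variable, it is unaffected.
Growth = 3Sprinkler + 3  [with Sprinkler=-1]  = 0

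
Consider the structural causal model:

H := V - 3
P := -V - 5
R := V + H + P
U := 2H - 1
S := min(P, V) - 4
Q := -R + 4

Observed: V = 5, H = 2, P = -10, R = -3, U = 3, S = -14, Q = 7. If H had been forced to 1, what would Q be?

Under do(H=1), the mechanism H := V - 3 is discarded; H is fixed at 1.
P = -V - 5  [with V=5]  = -10
R = V + H + P  [with V=5, H=1, P=-10]  = -4
Q = -R + 4  [with R=-4]  = 8

8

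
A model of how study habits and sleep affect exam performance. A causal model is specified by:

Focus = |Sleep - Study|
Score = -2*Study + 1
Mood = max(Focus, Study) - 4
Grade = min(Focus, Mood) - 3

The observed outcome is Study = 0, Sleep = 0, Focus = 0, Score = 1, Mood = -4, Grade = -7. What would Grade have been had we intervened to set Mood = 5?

-3

The intervention breaks the incoming arrows to Mood: Mood = max(Focus, Study) - 4 no longer applies, and Mood = 5.
Focus = |Sleep - Study|  [with Sleep=0, Study=0]  = 0
Grade = min(Focus, Mood) - 3  [with Focus=0, Mood=5]  = -3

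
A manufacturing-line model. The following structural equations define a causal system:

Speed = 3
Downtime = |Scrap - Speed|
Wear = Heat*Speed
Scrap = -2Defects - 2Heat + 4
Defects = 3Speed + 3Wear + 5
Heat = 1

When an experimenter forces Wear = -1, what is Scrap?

do(Wear=-1) replaces the equation Wear = Heat*Speed with the constant Wear = -1.
Defects = 3Speed + 3Wear + 5  [with Speed=3, Wear=-1]  = 11
Scrap = -2Defects - 2Heat + 4  [with Defects=11, Heat=1]  = -20

-20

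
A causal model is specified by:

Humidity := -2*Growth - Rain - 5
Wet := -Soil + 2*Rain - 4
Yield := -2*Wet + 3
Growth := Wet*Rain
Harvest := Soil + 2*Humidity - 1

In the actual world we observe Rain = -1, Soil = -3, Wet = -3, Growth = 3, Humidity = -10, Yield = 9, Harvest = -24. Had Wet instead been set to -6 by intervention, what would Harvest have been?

-36

The intervention breaks the incoming arrows to Wet: Wet := -Soil + 2*Rain - 4 no longer applies, and Wet = -6.
Growth = Wet*Rain  [with Wet=-6, Rain=-1]  = 6
Humidity = -2*Growth - Rain - 5  [with Growth=6, Rain=-1]  = -16
Harvest = Soil + 2*Humidity - 1  [with Soil=-3, Humidity=-16]  = -36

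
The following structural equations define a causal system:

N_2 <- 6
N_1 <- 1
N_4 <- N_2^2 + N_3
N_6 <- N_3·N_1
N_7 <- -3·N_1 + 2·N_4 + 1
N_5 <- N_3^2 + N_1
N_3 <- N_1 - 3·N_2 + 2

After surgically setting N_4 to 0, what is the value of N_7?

-2

The intervention breaks the incoming arrows to N_4: N_4 <- N_2^2 + N_3 no longer applies, and N_4 = 0.
N_7 = -3·N_1 + 2·N_4 + 1  [with N_1=1, N_4=0]  = -2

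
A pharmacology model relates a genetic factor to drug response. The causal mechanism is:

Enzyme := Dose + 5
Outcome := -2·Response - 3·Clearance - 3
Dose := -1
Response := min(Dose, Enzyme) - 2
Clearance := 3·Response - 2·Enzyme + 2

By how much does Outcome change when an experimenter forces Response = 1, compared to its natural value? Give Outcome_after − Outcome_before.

do(Response=1) replaces the equation Response := min(Dose, Enzyme) - 2 with the constant Response = 1.
Enzyme = Dose + 5  [with Dose=-1]  = 4
Clearance = 3·Response - 2·Enzyme + 2  [with Response=1, Enzyme=4]  = -3
Outcome = -2·Response - 3·Clearance - 3  [with Response=1, Clearance=-3]  = 4
Without intervention: Enzyme = Dose + 5  [with Dose=-1]  = 4; Response = min(Dose, Enzyme) - 2  [with Dose=-1, Enzyme=4]  = -3; Clearance = 3·Response - 2·Enzyme + 2  [with Response=-3, Enzyme=4]  = -15; Outcome = -2·Response - 3·Clearance - 3  [with Response=-3, Clearance=-15]  = 48.
Change = 4 − 48 = -44.

-44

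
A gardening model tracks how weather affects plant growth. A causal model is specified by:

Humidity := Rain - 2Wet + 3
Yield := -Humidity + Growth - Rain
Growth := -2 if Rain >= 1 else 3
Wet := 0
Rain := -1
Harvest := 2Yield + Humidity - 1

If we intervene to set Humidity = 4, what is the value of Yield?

0

Intervening sets Humidity = 4 and removes its equation (Humidity := Rain - 2Wet + 3).
Growth = -2 if Rain >= 1 else 3  [with Rain=-1]  = 3
Yield = -Humidity + Growth - Rain  [with Humidity=4, Growth=3, Rain=-1]  = 0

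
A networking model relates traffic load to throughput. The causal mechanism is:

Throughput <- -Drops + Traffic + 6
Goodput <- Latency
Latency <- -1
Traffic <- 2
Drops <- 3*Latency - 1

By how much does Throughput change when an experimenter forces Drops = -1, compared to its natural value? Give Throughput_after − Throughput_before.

The intervention breaks the incoming arrows to Drops: Drops <- 3*Latency - 1 no longer applies, and Drops = -1.
Throughput = -Drops + Traffic + 6  [with Drops=-1, Traffic=2]  = 9
Without intervention: Drops = 3*Latency - 1  [with Latency=-1]  = -4; Throughput = -Drops + Traffic + 6  [with Drops=-4, Traffic=2]  = 12.
Change = 9 − 12 = -3.

-3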